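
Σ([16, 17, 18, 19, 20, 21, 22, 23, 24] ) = 16 + 17 + 18 + 19 + 20 + 21 + 22 + 23 + 24
= 180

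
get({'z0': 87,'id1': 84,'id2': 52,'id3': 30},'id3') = 30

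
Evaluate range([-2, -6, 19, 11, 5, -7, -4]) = 26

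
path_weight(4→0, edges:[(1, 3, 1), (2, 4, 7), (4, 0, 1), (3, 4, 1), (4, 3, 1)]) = w(4→0)=1
= 1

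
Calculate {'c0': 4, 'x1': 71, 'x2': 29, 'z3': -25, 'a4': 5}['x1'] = 71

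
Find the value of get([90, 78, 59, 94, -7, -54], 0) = 90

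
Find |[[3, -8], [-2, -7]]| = -37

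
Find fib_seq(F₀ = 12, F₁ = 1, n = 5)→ [12, 1, 13, 14, 27]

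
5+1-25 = -19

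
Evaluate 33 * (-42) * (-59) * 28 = 2289672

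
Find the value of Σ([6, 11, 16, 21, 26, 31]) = 111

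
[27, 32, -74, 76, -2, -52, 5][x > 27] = keep x where x > 27: 27✗, 32✓, -74✗, 76✓, -2✗, -52✗, 5✗
= [32, 76]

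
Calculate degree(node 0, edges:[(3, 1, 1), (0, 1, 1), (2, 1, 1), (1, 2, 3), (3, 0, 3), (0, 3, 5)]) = 3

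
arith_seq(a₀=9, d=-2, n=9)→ [9, 7, 5, 3, 1, -1, -3, -5, -7]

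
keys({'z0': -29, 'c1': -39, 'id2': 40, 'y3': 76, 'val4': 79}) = ['z0', 'c1', 'id2', 'y3', 'val4']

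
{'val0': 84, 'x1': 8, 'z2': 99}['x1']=8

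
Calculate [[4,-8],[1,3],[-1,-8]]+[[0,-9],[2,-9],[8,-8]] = [[4, -17], [3, -6], [7, -16]]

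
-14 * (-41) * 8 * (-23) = -105616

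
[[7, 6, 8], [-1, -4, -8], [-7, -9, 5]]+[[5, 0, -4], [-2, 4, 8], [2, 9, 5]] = [[12, 6, 4], [-3, 0, 0], [-5, 0, 10]]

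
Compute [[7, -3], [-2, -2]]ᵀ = [[7, -2], [-3, -2]]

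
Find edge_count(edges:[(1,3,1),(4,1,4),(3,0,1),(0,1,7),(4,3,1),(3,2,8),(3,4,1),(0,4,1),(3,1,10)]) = 9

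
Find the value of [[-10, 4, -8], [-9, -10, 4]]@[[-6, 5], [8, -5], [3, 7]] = [[68, -126], [-14, 33]]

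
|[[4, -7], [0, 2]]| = (4)*(2) - (-7)*(0)
= 8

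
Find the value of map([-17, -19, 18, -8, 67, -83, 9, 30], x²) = (-17)²=289, (-19)²=361, (18)²=324, (-8)²=64, (67)²=4489, (-83)²=6889, (9)²=81, (30)²=900
= [289, 361, 324, 64, 4489, 6889, 81, 900]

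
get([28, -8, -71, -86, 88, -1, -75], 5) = -1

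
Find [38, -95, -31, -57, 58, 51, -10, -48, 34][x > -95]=keep x where x > -95: 38✓, -95✗, -31✓, -57✓, 58✓, 51✓, -10✓, -48✓, 34✓
= [38, -31, -57, 58, 51, -10, -48, 34]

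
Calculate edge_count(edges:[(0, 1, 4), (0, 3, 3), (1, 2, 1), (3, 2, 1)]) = 4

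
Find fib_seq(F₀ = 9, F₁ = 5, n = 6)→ [9, 5, 14, 19, 33, 52]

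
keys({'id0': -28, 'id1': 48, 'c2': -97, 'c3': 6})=['id0', 'id1', 'c2', 'c3']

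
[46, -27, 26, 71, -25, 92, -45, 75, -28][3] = 71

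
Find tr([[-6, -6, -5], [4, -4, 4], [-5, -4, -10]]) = diagonal: (-6) + (-4) + (-10)
= -20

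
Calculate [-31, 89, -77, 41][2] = -77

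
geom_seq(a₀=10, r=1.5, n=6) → a_0 = 10*1.5^0 = 10.0
a_1 = 10*1.5^1 = 15.0
a_2 = 10*1.5^2 = 22.5
...
= [10.0, 15.0, 22.5, 33.75, 50.625, 75.9375]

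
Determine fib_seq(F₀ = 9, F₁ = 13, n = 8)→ [9, 13, 22, 35, 57, 92, 149, 241]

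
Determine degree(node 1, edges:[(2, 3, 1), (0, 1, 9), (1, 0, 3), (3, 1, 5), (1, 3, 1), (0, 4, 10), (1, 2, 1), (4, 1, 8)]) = 6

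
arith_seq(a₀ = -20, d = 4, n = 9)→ a_0 = -20 + 0*4 = -20
a_1 = -20 + 1*4 = -16
a_2 = -20 + 2*4 = -12
...
= [-20, -16, -12, -8, -4, 0, 4, 8, 12]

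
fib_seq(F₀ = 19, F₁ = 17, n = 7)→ F_2 = F_1 + F_0 = 36
F_3 = F_2 + F_1 = 53
F_4 = F_3 + F_2 = 89
...
= [19, 17, 36, 53, 89, 142, 231]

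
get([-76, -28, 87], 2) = 87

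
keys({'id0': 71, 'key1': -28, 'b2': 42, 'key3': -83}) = ['id0', 'key1', 'b2', 'key3']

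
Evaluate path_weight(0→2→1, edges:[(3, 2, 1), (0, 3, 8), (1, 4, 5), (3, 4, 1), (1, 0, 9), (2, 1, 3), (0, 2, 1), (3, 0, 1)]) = w(0→2)=1 + w(2→1)=3
= 4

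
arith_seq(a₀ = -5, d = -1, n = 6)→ a_0 = -5 + 0*-1 = -5
a_1 = -5 + 1*-1 = -6
a_2 = -5 + 2*-1 = -7
...
= [-5, -6, -7, -8, -9, -10]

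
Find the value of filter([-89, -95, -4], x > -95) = [-89, -4]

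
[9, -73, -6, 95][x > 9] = [95]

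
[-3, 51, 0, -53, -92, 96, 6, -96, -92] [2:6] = [0, -53, -92, 96]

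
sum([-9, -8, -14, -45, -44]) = -120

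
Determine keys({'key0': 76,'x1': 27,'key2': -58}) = ['key0', 'x1', 'key2']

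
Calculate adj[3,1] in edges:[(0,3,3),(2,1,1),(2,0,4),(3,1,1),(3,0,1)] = 1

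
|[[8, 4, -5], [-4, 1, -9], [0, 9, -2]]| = 780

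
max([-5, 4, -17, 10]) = 10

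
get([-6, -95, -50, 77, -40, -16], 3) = 77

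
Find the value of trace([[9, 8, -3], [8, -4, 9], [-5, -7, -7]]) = diagonal: 9 + (-4) + (-7)
= -2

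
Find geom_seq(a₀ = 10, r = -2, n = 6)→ a_0 = 10*(-2)^0 = 10
a_1 = 10*(-2)^1 = -20
a_2 = 10*(-2)^2 = 40
...
= [10, -20, 40, -80, 160, -320]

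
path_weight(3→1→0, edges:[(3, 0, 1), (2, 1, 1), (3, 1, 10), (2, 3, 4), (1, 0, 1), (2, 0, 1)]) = w(3→1)=10 + w(1→0)=1
= 11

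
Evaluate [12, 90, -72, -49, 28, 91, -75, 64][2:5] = [-72, -49, 28]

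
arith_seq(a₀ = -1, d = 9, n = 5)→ [-1, 8, 17, 26, 35]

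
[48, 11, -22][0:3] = [48, 11, -22]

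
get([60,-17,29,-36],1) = -17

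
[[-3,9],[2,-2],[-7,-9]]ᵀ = [[-3, 2, -7], [9, -2, -9]]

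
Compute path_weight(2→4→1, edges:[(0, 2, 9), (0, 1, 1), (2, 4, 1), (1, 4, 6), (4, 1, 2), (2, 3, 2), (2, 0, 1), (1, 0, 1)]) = w(2→4)=1 + w(4→1)=2
= 3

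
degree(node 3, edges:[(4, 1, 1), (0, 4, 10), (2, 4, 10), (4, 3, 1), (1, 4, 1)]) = 1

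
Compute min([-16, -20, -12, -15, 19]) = -20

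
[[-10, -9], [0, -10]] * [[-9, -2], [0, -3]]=[[90, 47], [0, 30]]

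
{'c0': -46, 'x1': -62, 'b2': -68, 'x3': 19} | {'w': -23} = {'c0': -46, 'x1': -62, 'b2': -68, 'x3': 19, 'w': -23}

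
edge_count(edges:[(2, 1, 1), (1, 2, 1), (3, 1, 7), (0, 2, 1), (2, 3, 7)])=5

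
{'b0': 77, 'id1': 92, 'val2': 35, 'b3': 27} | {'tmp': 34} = {'b0': 77, 'id1': 92, 'val2': 35, 'b3': 27, 'tmp': 34}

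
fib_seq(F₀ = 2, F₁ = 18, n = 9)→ [2, 18, 20, 38, 58, 96, 154, 250, 404]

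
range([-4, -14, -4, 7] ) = 21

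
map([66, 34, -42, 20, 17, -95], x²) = [4356, 1156, 1764, 400, 289, 9025]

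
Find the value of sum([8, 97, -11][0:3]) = slice → [8, 97, -11]
8 + 97 + (-11)
= 94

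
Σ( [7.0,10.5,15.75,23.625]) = 7.0 + 10.5 + 15.75 + 23.625
= 56.875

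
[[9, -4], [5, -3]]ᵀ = [[9, 5], [-4, -3]]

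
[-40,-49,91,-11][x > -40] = keep x where x > -40: -40✗, -49✗, 91✓, -11✓
= [91, -11]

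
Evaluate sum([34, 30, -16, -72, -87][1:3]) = 14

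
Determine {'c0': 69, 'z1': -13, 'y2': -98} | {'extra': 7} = {'c0': 69, 'z1': -13, 'y2': -98, 'extra': 7}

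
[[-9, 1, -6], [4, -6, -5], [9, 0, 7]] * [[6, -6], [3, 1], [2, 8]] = C[0][0] = (-9)*(6) + (1)*(3) + (-6)*(2) = -63
C[0][1] = (-9)*(-6) + (1)*(1) + (-6)*(8) = 7
C[1][0] = (4)*(6) + (-6)*(3) + (-5)*(2) = -4
C[1][1] = (4)*(-6) + (-6)*(1) + (-5)*(8) = -70
C[2][0] = (9)*(6) + (0)*(3) + (7)*(2) = 68
C[2][1] = (9)*(-6) + (0)*(1) + (7)*(8) = 2
= [[-63, 7], [-4, -70], [68, 2]]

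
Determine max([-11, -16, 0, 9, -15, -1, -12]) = 9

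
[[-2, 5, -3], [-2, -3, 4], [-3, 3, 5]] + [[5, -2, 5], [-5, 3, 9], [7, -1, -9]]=[[3, 3, 2], [-7, 0, 13], [4, 2, -4]]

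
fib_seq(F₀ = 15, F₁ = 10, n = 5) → [15, 10, 25, 35, 60]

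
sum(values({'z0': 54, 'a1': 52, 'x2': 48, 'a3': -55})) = 54 + 52 + 48 + (-55)
= 99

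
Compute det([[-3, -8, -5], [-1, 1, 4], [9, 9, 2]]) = -112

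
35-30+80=85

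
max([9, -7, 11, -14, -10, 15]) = 15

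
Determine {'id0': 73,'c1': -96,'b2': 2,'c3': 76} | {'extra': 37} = {'id0': 73, 'c1': -96, 'b2': 2, 'c3': 76, 'extra': 37}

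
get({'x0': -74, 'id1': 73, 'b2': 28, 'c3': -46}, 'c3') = -46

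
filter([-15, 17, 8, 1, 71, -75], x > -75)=keep x where x > -75: -15✓, 17✓, 8✓, 1✓, 71✓, -75✗
= [-15, 17, 8, 1, 71]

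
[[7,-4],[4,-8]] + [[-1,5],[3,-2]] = [[6, 1], [7, -10]]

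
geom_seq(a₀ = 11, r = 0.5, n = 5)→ a_0 = 11*0.5^0 = 11.0
a_1 = 11*0.5^1 = 5.5
a_2 = 11*0.5^2 = 2.75
...
= [11.0, 5.5, 2.75, 1.375, 0.6875]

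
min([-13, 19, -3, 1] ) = -13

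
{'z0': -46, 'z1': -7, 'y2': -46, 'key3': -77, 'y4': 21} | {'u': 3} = {'z0': -46, 'z1': -7, 'y2': -46, 'key3': -77, 'y4': 21, 'u': 3}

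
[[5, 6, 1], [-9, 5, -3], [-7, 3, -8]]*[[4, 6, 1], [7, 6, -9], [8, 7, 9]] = C[0][0] = (5)*(4) + (6)*(7) + (1)*(8) = 70
C[0][1] = (5)*(6) + (6)*(6) + (1)*(7) = 73
C[0][2] = (5)*(1) + (6)*(-9) + (1)*(9) = -40
C[1][0] = (-9)*(4) + (5)*(7) + (-3)*(8) = -25
C[1][1] = (-9)*(6) + (5)*(6) + (-3)*(7) = -45
C[1][2] = (-9)*(1) + (5)*(-9) + (-3)*(9) = -81
... (3 more cells)
= [[70, 73, -40], [-25, -45, -81], [-71, -80, -106]]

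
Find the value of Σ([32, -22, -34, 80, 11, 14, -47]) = 34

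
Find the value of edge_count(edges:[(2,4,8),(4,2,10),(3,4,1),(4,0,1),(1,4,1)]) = 5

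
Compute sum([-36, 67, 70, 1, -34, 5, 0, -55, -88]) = (-36) + 67 + 70 + 1 + (-34) + 5 + 0 + (-55) + (-88)
= -70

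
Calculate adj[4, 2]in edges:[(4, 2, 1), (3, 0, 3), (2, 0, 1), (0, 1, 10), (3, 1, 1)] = 1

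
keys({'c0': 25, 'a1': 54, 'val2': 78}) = ['c0', 'a1', 'val2']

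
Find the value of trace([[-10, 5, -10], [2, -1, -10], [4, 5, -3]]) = -14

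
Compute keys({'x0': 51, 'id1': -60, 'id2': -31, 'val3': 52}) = ['x0', 'id1', 'id2', 'val3']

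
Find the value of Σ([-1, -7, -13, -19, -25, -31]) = -96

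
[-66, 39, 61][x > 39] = [61]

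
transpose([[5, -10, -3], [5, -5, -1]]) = [[5, 5], [-10, -5], [-3, -1]]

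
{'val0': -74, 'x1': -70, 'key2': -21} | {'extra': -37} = {'val0': -74, 'x1': -70, 'key2': -21, 'extra': -37}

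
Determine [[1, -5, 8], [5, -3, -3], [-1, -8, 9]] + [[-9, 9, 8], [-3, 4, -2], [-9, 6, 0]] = [[-8, 4, 16], [2, 1, -5], [-10, -2, 9]]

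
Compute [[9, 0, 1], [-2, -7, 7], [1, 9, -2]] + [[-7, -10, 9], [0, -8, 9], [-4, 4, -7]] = [[2, -10, 10], [-2, -15, 16], [-3, 13, -9]]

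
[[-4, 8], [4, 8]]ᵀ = [[-4, 4], [8, 8]]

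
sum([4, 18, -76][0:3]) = slice → [4, 18, -76]
4 + 18 + (-76)
= -54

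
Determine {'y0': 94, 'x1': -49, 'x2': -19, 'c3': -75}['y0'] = 94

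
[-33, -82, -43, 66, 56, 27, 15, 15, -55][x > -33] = [66, 56, 27, 15, 15]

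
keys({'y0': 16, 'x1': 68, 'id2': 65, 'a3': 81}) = ['y0', 'x1', 'id2', 'a3']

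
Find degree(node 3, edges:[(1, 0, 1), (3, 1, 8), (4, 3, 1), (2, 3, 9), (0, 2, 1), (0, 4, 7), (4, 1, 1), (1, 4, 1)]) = 3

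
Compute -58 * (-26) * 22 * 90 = 2985840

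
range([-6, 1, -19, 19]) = 38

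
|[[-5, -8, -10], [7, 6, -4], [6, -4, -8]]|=704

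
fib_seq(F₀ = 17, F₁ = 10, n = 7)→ F_2 = F_1 + F_0 = 27
F_3 = F_2 + F_1 = 37
F_4 = F_3 + F_2 = 64
...
= [17, 10, 27, 37, 64, 101, 165]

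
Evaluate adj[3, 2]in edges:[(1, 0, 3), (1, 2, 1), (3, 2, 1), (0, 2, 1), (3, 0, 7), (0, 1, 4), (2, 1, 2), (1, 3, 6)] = 1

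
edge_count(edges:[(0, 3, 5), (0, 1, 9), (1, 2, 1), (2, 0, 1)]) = 4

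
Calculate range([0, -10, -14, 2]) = 16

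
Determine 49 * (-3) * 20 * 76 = -223440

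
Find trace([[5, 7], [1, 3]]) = 8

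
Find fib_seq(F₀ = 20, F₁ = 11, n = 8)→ [20, 11, 31, 42, 73, 115, 188, 303]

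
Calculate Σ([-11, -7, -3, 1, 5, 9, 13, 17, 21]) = 45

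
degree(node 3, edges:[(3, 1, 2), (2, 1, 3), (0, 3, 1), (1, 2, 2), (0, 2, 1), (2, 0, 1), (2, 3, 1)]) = 3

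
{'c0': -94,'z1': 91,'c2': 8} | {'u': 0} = {'c0': -94, 'z1': 91, 'c2': 8, 'u': 0}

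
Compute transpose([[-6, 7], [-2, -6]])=[[-6, -2], [7, -6]]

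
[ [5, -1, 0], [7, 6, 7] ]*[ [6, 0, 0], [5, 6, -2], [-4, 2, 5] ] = C[0][0] = (5)*(6) + (-1)*(5) + (0)*(-4) = 25
C[0][1] = (5)*(0) + (-1)*(6) + (0)*(2) = -6
C[0][2] = (5)*(0) + (-1)*(-2) + (0)*(5) = 2
C[1][0] = (7)*(6) + (6)*(5) + (7)*(-4) = 44
C[1][1] = (7)*(0) + (6)*(6) + (7)*(2) = 50
C[1][2] = (7)*(0) + (6)*(-2) + (7)*(5) = 23
= [[25, -6, 2], [44, 50, 23]]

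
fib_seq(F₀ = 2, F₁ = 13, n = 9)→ F_2 = F_1 + F_0 = 15
F_3 = F_2 + F_1 = 28
F_4 = F_3 + F_2 = 43
...
= [2, 13, 15, 28, 43, 71, 114, 185, 299]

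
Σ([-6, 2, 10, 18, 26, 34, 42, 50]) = 176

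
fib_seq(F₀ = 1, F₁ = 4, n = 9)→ F_2 = F_1 + F_0 = 5
F_3 = F_2 + F_1 = 9
F_4 = F_3 + F_2 = 14
...
= [1, 4, 5, 9, 14, 23, 37, 60, 97]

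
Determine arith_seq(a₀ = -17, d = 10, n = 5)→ a_0 = -17 + 0*10 = -17
a_1 = -17 + 1*10 = -7
a_2 = -17 + 2*10 = 3
...
= [-17, -7, 3, 13, 23]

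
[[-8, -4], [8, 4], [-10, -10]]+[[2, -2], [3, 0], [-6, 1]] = [[-6, -6], [11, 4], [-16, -9]]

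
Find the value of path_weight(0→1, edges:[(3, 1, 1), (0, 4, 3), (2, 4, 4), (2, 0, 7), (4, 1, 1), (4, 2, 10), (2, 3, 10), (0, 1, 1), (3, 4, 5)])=1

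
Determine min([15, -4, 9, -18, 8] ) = -18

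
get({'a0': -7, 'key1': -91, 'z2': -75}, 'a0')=-7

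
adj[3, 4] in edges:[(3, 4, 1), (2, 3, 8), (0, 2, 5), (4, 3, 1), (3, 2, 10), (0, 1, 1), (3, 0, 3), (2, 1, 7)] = 1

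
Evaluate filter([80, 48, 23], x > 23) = keep x where x > 23: 80✓, 48✓, 23✗
= [80, 48]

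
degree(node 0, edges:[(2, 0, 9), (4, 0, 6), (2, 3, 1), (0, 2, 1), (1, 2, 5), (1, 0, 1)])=4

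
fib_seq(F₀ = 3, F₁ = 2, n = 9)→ F_2 = F_1 + F_0 = 5
F_3 = F_2 + F_1 = 7
F_4 = F_3 + F_2 = 12
...
= [3, 2, 5, 7, 12, 19, 31, 50, 81]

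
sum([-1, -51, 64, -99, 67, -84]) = (-1) + (-51) + 64 + (-99) + 67 + (-84)
= -104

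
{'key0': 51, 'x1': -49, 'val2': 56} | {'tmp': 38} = {'key0': 51, 'x1': -49, 'val2': 56, 'tmp': 38}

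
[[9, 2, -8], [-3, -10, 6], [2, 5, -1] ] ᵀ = [[9, -3, 2], [2, -10, 5], [-8, 6, -1]]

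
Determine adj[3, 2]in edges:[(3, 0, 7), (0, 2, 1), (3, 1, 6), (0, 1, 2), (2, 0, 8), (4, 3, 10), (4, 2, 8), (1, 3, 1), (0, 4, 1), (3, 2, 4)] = 4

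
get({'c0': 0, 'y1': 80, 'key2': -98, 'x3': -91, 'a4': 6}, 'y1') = 80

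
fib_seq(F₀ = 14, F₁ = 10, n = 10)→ F_2 = F_1 + F_0 = 24
F_3 = F_2 + F_1 = 34
F_4 = F_3 + F_2 = 58
...
= [14, 10, 24, 34, 58, 92, 150, 242, 392, 634]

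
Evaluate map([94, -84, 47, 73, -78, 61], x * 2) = 94*2=188, -84*2=-168, 47*2=94, 73*2=146, -78*2=-156, 61*2=122
= [188, -168, 94, 146, -156, 122]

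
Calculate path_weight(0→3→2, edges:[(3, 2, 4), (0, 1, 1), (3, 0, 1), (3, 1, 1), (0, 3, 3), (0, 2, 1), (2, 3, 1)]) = w(0→3)=3 + w(3→2)=4
= 7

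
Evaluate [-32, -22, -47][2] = -47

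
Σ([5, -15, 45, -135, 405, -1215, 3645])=2735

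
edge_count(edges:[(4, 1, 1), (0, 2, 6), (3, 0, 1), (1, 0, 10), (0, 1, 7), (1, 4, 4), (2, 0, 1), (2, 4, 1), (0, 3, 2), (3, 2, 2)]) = 10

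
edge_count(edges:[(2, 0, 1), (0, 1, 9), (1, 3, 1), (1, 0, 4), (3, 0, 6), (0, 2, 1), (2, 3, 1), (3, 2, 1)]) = 8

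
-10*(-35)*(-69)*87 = -2101050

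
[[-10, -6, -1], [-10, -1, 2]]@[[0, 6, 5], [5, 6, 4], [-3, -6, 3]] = C[0][0] = (-10)*(0) + (-6)*(5) + (-1)*(-3) = -27
C[0][1] = (-10)*(6) + (-6)*(6) + (-1)*(-6) = -90
C[0][2] = (-10)*(5) + (-6)*(4) + (-1)*(3) = -77
C[1][0] = (-10)*(0) + (-1)*(5) + (2)*(-3) = -11
C[1][1] = (-10)*(6) + (-1)*(6) + (2)*(-6) = -78
C[1][2] = (-10)*(5) + (-1)*(4) + (2)*(3) = -48
= [[-27, -90, -77], [-11, -78, -48]]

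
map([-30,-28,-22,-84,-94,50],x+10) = -30+10=-20, -28+10=-18, -22+10=-12, -84+10=-74, -94+10=-84, 50+10=60
= [-20, -18, -12, -74, -84, 60]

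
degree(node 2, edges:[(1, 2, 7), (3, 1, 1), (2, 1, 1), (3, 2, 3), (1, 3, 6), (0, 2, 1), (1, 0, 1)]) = 4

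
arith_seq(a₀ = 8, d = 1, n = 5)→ a_0 = 8 + 0*1 = 8
a_1 = 8 + 1*1 = 9
a_2 = 8 + 2*1 = 10
...
= [8, 9, 10, 11, 12]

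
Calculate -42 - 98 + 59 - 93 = -174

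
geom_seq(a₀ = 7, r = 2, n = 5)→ [7, 14, 28, 56, 112]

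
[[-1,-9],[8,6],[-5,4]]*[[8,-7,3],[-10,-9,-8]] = C[0][0] = (-1)*(8) + (-9)*(-10) = 82
C[0][1] = (-1)*(-7) + (-9)*(-9) = 88
C[0][2] = (-1)*(3) + (-9)*(-8) = 69
C[1][0] = (8)*(8) + (6)*(-10) = 4
C[1][1] = (8)*(-7) + (6)*(-9) = -110
C[1][2] = (8)*(3) + (6)*(-8) = -24
... (3 more cells)
= [[82, 88, 69], [4, -110, -24], [-80, -1, -47]]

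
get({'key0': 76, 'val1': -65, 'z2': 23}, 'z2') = 23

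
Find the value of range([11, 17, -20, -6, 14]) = 37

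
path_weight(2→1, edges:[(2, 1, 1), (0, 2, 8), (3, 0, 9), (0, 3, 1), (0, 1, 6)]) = w(2→1)=1
= 1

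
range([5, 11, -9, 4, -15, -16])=27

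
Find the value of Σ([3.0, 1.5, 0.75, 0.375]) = 3.0 + 1.5 + 0.75 + 0.375
= 5.625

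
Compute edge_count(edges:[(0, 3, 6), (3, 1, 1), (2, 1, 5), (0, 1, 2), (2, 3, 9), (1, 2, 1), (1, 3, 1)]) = 7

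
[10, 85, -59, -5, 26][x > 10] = [85, 26]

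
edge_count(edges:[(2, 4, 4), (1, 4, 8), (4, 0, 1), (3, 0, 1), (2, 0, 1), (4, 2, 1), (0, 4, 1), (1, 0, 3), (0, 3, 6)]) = 9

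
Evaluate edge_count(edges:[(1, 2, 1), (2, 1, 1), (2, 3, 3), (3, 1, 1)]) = 4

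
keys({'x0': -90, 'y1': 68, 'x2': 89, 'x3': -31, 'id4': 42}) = ['x0', 'y1', 'x2', 'x3', 'id4']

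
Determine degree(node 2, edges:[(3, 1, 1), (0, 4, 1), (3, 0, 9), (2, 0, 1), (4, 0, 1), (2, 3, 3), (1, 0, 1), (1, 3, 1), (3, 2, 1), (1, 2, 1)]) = 4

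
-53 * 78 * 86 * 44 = -15643056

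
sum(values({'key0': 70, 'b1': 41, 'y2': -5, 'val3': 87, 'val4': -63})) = 130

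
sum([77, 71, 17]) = 165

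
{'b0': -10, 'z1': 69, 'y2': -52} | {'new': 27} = {'b0': -10, 'z1': 69, 'y2': -52, 'new': 27}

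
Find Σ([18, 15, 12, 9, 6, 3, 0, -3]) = 60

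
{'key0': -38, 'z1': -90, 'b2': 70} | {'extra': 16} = {'key0': -38, 'z1': -90, 'b2': 70, 'extra': 16}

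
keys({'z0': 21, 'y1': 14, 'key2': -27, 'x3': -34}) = ['z0', 'y1', 'key2', 'x3']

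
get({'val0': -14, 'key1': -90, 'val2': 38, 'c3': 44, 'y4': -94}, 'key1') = -90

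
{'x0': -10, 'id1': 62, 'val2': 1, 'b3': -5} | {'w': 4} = {'x0': -10, 'id1': 62, 'val2': 1, 'b3': -5, 'w': 4}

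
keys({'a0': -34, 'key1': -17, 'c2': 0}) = ['a0', 'key1', 'c2']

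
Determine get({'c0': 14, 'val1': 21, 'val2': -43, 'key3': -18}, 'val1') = 21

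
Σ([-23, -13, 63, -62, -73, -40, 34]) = (-23) + (-13) + 63 + (-62) + (-73) + (-40) + 34
= -114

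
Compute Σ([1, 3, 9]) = 13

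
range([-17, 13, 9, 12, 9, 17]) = 34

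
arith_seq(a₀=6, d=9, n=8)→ a_0 = 6 + 0*9 = 6
a_1 = 6 + 1*9 = 15
a_2 = 6 + 2*9 = 24
...
= [6, 15, 24, 33, 42, 51, 60, 69]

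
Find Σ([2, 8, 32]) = 2 + 8 + 32
= 42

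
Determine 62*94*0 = 0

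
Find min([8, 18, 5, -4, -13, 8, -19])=-19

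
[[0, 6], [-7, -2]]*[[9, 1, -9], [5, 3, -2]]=[[30, 18, -12], [-73, -13, 67]]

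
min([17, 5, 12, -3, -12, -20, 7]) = -20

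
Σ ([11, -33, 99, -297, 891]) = 671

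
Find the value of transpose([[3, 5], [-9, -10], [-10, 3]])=[[3, -9, -10], [5, -10, 3]]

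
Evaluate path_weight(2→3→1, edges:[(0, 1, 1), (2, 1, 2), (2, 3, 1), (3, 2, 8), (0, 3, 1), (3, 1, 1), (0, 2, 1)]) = 2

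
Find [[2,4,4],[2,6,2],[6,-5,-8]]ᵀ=[[2, 2, 6], [4, 6, -5], [4, 2, -8]]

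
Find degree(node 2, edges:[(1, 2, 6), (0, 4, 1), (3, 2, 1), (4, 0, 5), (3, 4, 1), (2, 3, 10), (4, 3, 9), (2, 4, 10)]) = incident: (1,2), (3,2), (2,3), (2,4)
= 4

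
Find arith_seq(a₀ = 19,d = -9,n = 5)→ a_0 = 19 + 0*-9 = 19
a_1 = 19 + 1*-9 = 10
a_2 = 19 + 2*-9 = 1
...
= [19, 10, 1, -8, -17]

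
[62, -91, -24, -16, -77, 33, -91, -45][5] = 33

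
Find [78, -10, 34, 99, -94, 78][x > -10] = [78, 34, 99, 78]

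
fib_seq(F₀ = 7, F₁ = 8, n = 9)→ F_2 = F_1 + F_0 = 15
F_3 = F_2 + F_1 = 23
F_4 = F_3 + F_2 = 38
...
= [7, 8, 15, 23, 38, 61, 99, 160, 259]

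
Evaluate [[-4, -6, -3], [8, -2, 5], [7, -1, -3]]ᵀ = [[-4, 8, 7], [-6, -2, -1], [-3, 5, -3]]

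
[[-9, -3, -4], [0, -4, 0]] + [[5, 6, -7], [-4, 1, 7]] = [[-4, 3, -11], [-4, -3, 7]]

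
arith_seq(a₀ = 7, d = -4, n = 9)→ [7, 3, -1, -5, -9, -13, -17, -21, -25]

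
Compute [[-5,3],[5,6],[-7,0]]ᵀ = [[-5, 5, -7], [3, 6, 0]]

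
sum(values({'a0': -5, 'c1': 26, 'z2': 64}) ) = (-5) + 26 + 64
= 85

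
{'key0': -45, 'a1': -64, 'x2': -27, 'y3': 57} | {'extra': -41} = {'key0': -45, 'a1': -64, 'x2': -27, 'y3': 57, 'extra': -41}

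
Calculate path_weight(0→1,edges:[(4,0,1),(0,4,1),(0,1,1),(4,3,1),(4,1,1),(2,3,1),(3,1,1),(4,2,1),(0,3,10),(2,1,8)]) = w(0→1)=1
= 1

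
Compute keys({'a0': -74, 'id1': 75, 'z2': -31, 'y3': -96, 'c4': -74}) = ['a0', 'id1', 'z2', 'y3', 'c4']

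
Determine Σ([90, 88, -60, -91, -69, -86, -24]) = -152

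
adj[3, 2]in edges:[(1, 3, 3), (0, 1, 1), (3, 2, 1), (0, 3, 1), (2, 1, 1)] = 1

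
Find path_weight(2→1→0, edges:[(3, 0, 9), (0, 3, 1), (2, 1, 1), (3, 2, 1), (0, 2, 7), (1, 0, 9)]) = w(2→1)=1 + w(1→0)=9
= 10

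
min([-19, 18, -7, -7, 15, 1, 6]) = -19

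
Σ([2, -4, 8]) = 2 + -4 + 8
= 6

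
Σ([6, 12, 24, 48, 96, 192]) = 378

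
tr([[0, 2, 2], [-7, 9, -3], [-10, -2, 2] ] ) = 11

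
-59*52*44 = -134992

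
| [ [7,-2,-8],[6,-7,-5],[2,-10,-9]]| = 371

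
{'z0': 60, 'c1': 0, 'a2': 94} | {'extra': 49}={'z0': 60, 'c1': 0, 'a2': 94, 'extra': 49}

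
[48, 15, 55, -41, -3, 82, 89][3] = -41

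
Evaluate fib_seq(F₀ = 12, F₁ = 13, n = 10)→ F_2 = F_1 + F_0 = 25
F_3 = F_2 + F_1 = 38
F_4 = F_3 + F_2 = 63
...
= [12, 13, 25, 38, 63, 101, 164, 265, 429, 694]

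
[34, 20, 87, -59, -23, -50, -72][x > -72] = keep x where x > -72: 34✓, 20✓, 87✓, -59✓, -23✓, -50✓, -72✗
= [34, 20, 87, -59, -23, -50]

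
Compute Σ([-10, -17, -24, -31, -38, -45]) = -165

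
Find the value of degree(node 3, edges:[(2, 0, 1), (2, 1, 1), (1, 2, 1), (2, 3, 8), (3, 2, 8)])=incident: (2,3), (3,2)
= 2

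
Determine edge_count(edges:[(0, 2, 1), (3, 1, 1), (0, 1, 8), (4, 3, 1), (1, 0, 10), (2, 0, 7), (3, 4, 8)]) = 7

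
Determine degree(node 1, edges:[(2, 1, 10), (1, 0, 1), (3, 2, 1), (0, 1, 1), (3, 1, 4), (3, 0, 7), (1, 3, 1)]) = incident: (2,1), (1,0), (0,1), (3,1), (1,3)
= 5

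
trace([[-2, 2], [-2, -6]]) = diagonal: (-2) + (-6)
= -8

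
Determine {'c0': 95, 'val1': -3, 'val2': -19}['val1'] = -3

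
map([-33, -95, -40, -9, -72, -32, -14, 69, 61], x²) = [1089, 9025, 1600, 81, 5184, 1024, 196, 4761, 3721]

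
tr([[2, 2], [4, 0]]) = diagonal: 2 + 0
= 2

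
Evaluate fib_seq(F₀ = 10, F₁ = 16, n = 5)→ [10, 16, 26, 42, 68]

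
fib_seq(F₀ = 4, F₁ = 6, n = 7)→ [4, 6, 10, 16, 26, 42, 68]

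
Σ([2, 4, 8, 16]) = 30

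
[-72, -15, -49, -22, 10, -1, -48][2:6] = [-49, -22, 10, -1]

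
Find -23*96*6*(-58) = 768384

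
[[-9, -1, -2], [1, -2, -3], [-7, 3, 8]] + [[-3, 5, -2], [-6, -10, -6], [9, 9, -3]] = [[-12, 4, -4], [-5, -12, -9], [2, 12, 5]]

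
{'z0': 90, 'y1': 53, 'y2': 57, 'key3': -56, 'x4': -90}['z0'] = 90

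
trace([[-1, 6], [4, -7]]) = diagonal: (-1) + (-7)
= -8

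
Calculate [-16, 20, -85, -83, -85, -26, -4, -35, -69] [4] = -85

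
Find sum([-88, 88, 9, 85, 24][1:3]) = slice → [88, 9]
88 + 9
= 97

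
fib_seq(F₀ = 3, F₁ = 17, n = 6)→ [3, 17, 20, 37, 57, 94]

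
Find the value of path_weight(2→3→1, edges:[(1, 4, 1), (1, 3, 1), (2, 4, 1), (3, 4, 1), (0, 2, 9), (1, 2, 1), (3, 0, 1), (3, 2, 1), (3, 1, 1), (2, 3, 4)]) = w(2→3)=4 + w(3→1)=1
= 5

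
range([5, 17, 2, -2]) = 19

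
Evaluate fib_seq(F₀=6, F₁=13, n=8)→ F_2 = F_1 + F_0 = 19
F_3 = F_2 + F_1 = 32
F_4 = F_3 + F_2 = 51
...
= [6, 13, 19, 32, 51, 83, 134, 217]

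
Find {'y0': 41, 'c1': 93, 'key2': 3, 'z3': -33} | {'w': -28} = {'y0': 41, 'c1': 93, 'key2': 3, 'z3': -33, 'w': -28}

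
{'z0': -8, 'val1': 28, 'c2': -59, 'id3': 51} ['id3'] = 51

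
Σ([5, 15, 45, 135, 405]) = 5 + 15 + 45 + 135 + 405
= 605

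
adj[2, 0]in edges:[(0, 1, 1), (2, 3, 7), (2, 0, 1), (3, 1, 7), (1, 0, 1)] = 1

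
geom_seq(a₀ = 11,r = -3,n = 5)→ [11, -33, 99, -297, 891]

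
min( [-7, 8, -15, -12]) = -15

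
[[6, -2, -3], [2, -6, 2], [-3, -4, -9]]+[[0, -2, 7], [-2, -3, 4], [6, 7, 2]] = [[6, -4, 4], [0, -9, 6], [3, 3, -7]]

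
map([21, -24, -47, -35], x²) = (21)²=441, (-24)²=576, (-47)²=2209, (-35)²=1225
= [441, 576, 2209, 1225]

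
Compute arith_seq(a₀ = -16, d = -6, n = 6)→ a_0 = -16 + 0*-6 = -16
a_1 = -16 + 1*-6 = -22
a_2 = -16 + 2*-6 = -28
...
= [-16, -22, -28, -34, -40, -46]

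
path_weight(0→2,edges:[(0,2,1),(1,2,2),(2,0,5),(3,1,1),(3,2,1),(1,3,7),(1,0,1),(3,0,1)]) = w(0→2)=1
= 1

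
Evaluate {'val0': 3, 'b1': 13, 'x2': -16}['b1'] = 13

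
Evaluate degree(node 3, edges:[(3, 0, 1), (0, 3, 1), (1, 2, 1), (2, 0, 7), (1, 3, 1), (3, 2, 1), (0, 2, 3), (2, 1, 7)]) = 4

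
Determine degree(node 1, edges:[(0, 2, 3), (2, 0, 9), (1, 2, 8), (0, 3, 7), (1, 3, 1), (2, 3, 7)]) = incident: (1,2), (1,3)
= 2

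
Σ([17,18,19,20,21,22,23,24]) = 17 + 18 + 19 + 20 + 21 + 22 + 23 + 24
= 164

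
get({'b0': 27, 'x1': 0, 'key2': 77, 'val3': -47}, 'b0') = 27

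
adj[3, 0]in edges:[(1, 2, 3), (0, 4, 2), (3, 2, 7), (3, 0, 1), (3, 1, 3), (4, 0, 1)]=1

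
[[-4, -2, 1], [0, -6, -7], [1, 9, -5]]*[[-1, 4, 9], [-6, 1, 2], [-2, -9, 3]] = C[0][0] = (-4)*(-1) + (-2)*(-6) + (1)*(-2) = 14
C[0][1] = (-4)*(4) + (-2)*(1) + (1)*(-9) = -27
C[0][2] = (-4)*(9) + (-2)*(2) + (1)*(3) = -37
C[1][0] = (0)*(-1) + (-6)*(-6) + (-7)*(-2) = 50
C[1][1] = (0)*(4) + (-6)*(1) + (-7)*(-9) = 57
C[1][2] = (0)*(9) + (-6)*(2) + (-7)*(3) = -33
... (3 more cells)
= [[14, -27, -37], [50, 57, -33], [-45, 58, 12]]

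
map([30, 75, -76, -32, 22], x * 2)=[60, 150, -152, -64, 44]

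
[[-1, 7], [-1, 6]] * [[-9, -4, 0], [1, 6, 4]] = [[16, 46, 28], [15, 40, 24]]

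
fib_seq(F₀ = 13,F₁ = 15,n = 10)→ F_2 = F_1 + F_0 = 28
F_3 = F_2 + F_1 = 43
F_4 = F_3 + F_2 = 71
...
= [13, 15, 28, 43, 71, 114, 185, 299, 484, 783]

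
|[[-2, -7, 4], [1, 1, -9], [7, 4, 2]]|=367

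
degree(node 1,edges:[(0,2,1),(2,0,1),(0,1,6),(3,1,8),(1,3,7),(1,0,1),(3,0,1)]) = 4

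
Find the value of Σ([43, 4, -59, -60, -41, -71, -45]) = 43 + 4 + (-59) + (-60) + (-41) + (-71) + (-45)
= -229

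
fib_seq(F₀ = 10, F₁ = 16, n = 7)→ F_2 = F_1 + F_0 = 26
F_3 = F_2 + F_1 = 42
F_4 = F_3 + F_2 = 68
...
= [10, 16, 26, 42, 68, 110, 178]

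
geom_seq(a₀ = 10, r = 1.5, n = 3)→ a_0 = 10*1.5^0 = 10.0
a_1 = 10*1.5^1 = 15.0
a_2 = 10*1.5^2 = 22.5
= [10.0, 15.0, 22.5]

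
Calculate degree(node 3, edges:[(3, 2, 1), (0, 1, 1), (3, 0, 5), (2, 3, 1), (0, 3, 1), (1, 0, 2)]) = incident: (3,2), (3,0), (2,3), (0,3)
= 4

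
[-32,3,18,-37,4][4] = 4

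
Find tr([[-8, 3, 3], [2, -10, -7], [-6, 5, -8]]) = -26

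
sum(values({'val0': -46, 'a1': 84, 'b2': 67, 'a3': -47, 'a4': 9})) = (-46) + 84 + 67 + (-47) + 9
= 67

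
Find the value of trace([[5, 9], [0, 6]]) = 11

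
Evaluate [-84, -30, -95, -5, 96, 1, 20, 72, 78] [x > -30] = [-5, 96, 1, 20, 72, 78]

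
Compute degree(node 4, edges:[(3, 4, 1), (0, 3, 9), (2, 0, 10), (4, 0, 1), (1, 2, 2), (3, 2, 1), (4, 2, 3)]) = incident: (3,4), (4,0), (4,2)
= 3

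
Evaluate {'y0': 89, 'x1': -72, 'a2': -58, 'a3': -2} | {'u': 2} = {'y0': 89, 'x1': -72, 'a2': -58, 'a3': -2, 'u': 2}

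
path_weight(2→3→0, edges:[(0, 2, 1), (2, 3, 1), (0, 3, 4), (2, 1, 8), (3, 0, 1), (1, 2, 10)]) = 2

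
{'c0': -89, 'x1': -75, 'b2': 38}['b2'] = 38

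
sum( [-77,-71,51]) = (-77) + (-71) + 51
= -97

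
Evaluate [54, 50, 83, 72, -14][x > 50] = [54, 83, 72]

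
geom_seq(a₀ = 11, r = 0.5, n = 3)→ a_0 = 11*0.5^0 = 11.0
a_1 = 11*0.5^1 = 5.5
a_2 = 11*0.5^2 = 2.75
= [11.0, 5.5, 2.75]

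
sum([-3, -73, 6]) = -70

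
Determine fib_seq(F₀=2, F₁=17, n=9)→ [2, 17, 19, 36, 55, 91, 146, 237, 383]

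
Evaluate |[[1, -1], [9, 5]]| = 14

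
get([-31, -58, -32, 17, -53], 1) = -58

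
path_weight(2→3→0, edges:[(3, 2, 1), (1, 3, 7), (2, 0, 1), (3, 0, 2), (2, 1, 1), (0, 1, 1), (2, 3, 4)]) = w(2→3)=4 + w(3→0)=2
= 6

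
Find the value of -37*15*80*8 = -355200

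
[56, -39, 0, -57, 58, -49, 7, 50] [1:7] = [-39, 0, -57, 58, -49, 7]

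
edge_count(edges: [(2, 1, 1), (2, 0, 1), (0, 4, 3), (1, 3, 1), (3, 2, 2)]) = 5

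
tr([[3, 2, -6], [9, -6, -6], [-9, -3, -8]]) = -11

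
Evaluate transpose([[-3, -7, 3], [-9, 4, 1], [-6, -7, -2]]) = [[-3, -9, -6], [-7, 4, -7], [3, 1, -2]]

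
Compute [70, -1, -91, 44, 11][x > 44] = [70]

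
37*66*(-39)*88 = -8380944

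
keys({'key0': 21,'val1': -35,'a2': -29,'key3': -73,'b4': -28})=['key0', 'val1', 'a2', 'key3', 'b4']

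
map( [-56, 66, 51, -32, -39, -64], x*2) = -56*2=-112, 66*2=132, 51*2=102, -32*2=-64, -39*2=-78, -64*2=-128
= [-112, 132, 102, -64, -78, -128]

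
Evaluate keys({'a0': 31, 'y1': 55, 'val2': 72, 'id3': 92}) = ['a0', 'y1', 'val2', 'id3']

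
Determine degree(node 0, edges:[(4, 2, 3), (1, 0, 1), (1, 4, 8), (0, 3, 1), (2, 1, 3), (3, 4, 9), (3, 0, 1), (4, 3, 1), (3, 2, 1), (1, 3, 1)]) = incident: (1,0), (0,3), (3,0)
= 3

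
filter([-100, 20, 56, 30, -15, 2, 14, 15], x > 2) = keep x where x > 2: -100✗, 20✓, 56✓, 30✓, -15✗, 2✗, 14✓, 15✓
= [20, 56, 30, 14, 15]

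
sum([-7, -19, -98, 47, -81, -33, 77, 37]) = -77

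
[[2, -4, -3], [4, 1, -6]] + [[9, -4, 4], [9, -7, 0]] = [[11, -8, 1], [13, -6, -6]]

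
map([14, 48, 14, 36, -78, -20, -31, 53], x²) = (14)²=196, (48)²=2304, (14)²=196, (36)²=1296, (-78)²=6084, (-20)²=400, (-31)²=961, (53)²=2809
= [196, 2304, 196, 1296, 6084, 400, 961, 2809]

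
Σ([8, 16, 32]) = 8 + 16 + 32
= 56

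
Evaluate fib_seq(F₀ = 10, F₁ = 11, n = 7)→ F_2 = F_1 + F_0 = 21
F_3 = F_2 + F_1 = 32
F_4 = F_3 + F_2 = 53
...
= [10, 11, 21, 32, 53, 85, 138]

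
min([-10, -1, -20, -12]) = -20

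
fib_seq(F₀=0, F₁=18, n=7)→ F_2 = F_1 + F_0 = 18
F_3 = F_2 + F_1 = 36
F_4 = F_3 + F_2 = 54
...
= [0, 18, 18, 36, 54, 90, 144]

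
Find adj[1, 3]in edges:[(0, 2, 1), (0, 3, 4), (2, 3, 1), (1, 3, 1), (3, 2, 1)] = 1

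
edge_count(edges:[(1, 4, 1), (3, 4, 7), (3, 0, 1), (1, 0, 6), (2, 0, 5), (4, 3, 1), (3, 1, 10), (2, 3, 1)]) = 8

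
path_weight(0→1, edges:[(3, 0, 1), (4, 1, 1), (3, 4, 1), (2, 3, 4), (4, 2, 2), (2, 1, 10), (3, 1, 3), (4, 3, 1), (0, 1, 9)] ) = w(0→1)=9
= 9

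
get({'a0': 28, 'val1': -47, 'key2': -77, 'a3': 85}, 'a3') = 85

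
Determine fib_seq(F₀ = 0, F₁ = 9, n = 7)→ F_2 = F_1 + F_0 = 9
F_3 = F_2 + F_1 = 18
F_4 = F_3 + F_2 = 27
...
= [0, 9, 9, 18, 27, 45, 72]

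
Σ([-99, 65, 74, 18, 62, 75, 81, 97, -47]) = 326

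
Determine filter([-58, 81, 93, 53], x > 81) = keep x where x > 81: -58✗, 81✗, 93✓, 53✗
= [93]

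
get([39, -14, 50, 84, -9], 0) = 39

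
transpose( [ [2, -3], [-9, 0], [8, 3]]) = [[2, -9, 8], [-3, 0, 3]]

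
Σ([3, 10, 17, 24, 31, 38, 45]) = 3 + 10 + 17 + 24 + 31 + 38 + 45
= 168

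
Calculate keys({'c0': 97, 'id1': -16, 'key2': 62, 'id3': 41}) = ['c0', 'id1', 'key2', 'id3']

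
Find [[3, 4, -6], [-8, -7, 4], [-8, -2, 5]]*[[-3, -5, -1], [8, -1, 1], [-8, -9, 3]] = C[0][0] = (3)*(-3) + (4)*(8) + (-6)*(-8) = 71
C[0][1] = (3)*(-5) + (4)*(-1) + (-6)*(-9) = 35
C[0][2] = (3)*(-1) + (4)*(1) + (-6)*(3) = -17
C[1][0] = (-8)*(-3) + (-7)*(8) + (4)*(-8) = -64
C[1][1] = (-8)*(-5) + (-7)*(-1) + (4)*(-9) = 11
C[1][2] = (-8)*(-1) + (-7)*(1) + (4)*(3) = 13
... (3 more cells)
= [[71, 35, -17], [-64, 11, 13], [-32, -3, 21]]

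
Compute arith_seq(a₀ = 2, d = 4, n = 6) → a_0 = 2 + 0*4 = 2
a_1 = 2 + 1*4 = 6
a_2 = 2 + 2*4 = 10
...
= [2, 6, 10, 14, 18, 22]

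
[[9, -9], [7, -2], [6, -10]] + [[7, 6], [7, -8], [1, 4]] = [[16, -3], [14, -10], [7, -6]]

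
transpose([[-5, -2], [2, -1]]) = [[-5, 2], [-2, -1]]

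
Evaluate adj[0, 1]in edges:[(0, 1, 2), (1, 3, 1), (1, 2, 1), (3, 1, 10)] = 2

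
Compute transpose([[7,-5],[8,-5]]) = [[7, 8], [-5, -5]]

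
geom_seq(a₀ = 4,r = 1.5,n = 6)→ a_0 = 4*1.5^0 = 4.0
a_1 = 4*1.5^1 = 6.0
a_2 = 4*1.5^2 = 9.0
...
= [4.0, 6.0, 9.0, 13.5, 20.25, 30.375]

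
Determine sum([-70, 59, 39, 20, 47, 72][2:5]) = slice → [39, 20, 47]
39 + 20 + 47
= 106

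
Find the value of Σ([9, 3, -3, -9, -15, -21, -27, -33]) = 9 + 3 + (-3) + (-9) + (-15) + (-21) + (-27) + (-33)
= -96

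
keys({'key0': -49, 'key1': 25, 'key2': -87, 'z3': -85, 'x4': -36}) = ['key0', 'key1', 'key2', 'z3', 'x4']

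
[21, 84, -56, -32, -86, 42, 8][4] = -86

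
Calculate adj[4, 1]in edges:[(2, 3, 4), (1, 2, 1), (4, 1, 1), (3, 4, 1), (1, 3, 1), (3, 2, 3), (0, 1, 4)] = 1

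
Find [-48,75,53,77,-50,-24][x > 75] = keep x where x > 75: -48✗, 75✗, 53✗, 77✓, -50✗, -24✗
= [77]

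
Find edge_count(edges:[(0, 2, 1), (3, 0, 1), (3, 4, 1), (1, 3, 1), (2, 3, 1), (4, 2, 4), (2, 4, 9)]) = 7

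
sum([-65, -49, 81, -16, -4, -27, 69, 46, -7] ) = 28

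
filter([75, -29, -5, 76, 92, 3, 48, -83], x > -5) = [75, 76, 92, 3, 48]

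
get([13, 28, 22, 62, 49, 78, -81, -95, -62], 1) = 28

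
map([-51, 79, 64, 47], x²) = (-51)²=2601, (79)²=6241, (64)²=4096, (47)²=2209
= [2601, 6241, 4096, 2209]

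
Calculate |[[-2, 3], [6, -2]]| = -14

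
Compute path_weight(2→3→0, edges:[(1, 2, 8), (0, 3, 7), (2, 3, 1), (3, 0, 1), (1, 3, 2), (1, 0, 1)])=w(2→3)=1 + w(3→0)=1
= 2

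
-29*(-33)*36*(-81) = -2790612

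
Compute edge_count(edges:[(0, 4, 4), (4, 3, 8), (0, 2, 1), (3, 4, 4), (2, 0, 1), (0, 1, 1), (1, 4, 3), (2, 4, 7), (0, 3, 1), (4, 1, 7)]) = 10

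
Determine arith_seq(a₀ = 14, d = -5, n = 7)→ [14, 9, 4, -1, -6, -11, -16]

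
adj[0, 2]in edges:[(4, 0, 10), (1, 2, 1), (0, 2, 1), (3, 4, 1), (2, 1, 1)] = 1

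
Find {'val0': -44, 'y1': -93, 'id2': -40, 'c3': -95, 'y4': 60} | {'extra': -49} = {'val0': -44, 'y1': -93, 'id2': -40, 'c3': -95, 'y4': 60, 'extra': -49}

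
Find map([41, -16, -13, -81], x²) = (41)²=1681, (-16)²=256, (-13)²=169, (-81)²=6561
= [1681, 256, 169, 6561]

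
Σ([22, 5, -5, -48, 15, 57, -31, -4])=22 + 5 + (-5) + (-48) + 15 + 57 + (-31) + (-4)
= 11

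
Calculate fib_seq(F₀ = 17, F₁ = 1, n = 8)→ F_2 = F_1 + F_0 = 18
F_3 = F_2 + F_1 = 19
F_4 = F_3 + F_2 = 37
...
= [17, 1, 18, 19, 37, 56, 93, 149]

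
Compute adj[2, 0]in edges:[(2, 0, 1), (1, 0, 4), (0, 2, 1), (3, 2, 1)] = 1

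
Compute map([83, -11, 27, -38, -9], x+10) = 83+10=93, -11+10=-1, 27+10=37, -38+10=-28, -9+10=1
= [93, -1, 37, -28, 1]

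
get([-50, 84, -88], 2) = -88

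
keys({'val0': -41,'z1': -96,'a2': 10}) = ['val0', 'z1', 'a2']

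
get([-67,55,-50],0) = -67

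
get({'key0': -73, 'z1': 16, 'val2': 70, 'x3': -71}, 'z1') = 16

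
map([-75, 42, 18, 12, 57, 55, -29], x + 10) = -75+10=-65, 42+10=52, 18+10=28, 12+10=22, 57+10=67, 55+10=65, -29+10=-19
= [-65, 52, 28, 22, 67, 65, -19]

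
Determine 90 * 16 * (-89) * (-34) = 4357440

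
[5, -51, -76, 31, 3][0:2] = [5, -51]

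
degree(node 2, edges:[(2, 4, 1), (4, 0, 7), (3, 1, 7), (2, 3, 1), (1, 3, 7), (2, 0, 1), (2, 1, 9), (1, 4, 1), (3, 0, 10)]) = 4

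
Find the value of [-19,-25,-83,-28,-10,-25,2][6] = 2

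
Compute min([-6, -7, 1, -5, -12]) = -12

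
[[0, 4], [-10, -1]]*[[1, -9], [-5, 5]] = C[0][0] = (0)*(1) + (4)*(-5) = -20
C[0][1] = (0)*(-9) + (4)*(5) = 20
C[1][0] = (-10)*(1) + (-1)*(-5) = -5
C[1][1] = (-10)*(-9) + (-1)*(5) = 85
= [[-20, 20], [-5, 85]]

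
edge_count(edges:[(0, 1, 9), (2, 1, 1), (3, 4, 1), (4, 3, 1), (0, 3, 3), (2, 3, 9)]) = 6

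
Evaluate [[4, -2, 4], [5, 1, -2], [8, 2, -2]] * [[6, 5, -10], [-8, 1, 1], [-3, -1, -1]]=C[0][0] = (4)*(6) + (-2)*(-8) + (4)*(-3) = 28
C[0][1] = (4)*(5) + (-2)*(1) + (4)*(-1) = 14
C[0][2] = (4)*(-10) + (-2)*(1) + (4)*(-1) = -46
C[1][0] = (5)*(6) + (1)*(-8) + (-2)*(-3) = 28
C[1][1] = (5)*(5) + (1)*(1) + (-2)*(-1) = 28
C[1][2] = (5)*(-10) + (1)*(1) + (-2)*(-1) = -47
... (3 more cells)
= [[28, 14, -46], [28, 28, -47], [38, 44, -76]]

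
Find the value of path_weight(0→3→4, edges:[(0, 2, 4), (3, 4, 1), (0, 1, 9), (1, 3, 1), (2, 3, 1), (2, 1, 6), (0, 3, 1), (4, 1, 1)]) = w(0→3)=1 + w(3→4)=1
= 2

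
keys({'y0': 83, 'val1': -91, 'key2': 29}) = ['y0', 'val1', 'key2']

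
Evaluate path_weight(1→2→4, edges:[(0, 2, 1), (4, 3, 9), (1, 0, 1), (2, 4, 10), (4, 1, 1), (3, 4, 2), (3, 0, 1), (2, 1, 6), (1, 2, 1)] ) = 11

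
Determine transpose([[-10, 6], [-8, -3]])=[[-10, -8], [6, -3]]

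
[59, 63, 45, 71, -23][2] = 45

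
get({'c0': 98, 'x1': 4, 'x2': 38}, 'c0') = 98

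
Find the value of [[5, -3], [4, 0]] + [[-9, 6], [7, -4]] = [[-4, 3], [11, -4]]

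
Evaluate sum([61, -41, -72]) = -52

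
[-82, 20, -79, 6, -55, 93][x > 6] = [20, 93]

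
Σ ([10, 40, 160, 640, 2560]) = 10 + 40 + 160 + 640 + 2560
= 3410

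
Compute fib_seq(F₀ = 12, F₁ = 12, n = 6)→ F_2 = F_1 + F_0 = 24
F_3 = F_2 + F_1 = 36
F_4 = F_3 + F_2 = 60
...
= [12, 12, 24, 36, 60, 96]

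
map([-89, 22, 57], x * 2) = -89*2=-178, 22*2=44, 57*2=114
= [-178, 44, 114]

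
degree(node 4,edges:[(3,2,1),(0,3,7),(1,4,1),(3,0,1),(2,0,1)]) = 1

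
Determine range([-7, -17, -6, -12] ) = 11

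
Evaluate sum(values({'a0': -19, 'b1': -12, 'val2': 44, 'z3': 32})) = (-19) + (-12) + 44 + 32
= 45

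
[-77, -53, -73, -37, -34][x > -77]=[-53, -73, -37, -34]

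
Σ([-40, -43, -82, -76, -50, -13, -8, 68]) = (-40) + (-43) + (-82) + (-76) + (-50) + (-13) + (-8) + 68
= -244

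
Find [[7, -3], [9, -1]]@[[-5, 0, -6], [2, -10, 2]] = [[-41, 30, -48], [-47, 10, -56]]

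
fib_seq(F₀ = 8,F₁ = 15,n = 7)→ F_2 = F_1 + F_0 = 23
F_3 = F_2 + F_1 = 38
F_4 = F_3 + F_2 = 61
...
= [8, 15, 23, 38, 61, 99, 160]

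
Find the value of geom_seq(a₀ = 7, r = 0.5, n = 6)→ a_0 = 7*0.5^0 = 7.0
a_1 = 7*0.5^1 = 3.5
a_2 = 7*0.5^2 = 1.75
...
= [7.0, 3.5, 1.75, 0.875, 0.4375, 0.21875]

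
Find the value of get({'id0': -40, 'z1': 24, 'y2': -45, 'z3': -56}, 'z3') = -56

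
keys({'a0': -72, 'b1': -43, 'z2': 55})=['a0', 'b1', 'z2']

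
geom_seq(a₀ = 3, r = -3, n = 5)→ [3, -9, 27, -81, 243]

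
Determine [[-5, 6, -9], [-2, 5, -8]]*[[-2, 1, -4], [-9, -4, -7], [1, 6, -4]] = [[-53, -83, 14], [-49, -70, 5]]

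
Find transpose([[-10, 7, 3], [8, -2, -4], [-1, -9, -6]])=[[-10, 8, -1], [7, -2, -9], [3, -4, -6]]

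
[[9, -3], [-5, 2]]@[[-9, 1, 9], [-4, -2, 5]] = C[0][0] = (9)*(-9) + (-3)*(-4) = -69
C[0][1] = (9)*(1) + (-3)*(-2) = 15
C[0][2] = (9)*(9) + (-3)*(5) = 66
C[1][0] = (-5)*(-9) + (2)*(-4) = 37
C[1][1] = (-5)*(1) + (2)*(-2) = -9
C[1][2] = (-5)*(9) + (2)*(5) = -35
= [[-69, 15, 66], [37, -9, -35]]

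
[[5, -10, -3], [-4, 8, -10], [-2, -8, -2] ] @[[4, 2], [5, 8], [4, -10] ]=C[0][0] = (5)*(4) + (-10)*(5) + (-3)*(4) = -42
C[0][1] = (5)*(2) + (-10)*(8) + (-3)*(-10) = -40
C[1][0] = (-4)*(4) + (8)*(5) + (-10)*(4) = -16
C[1][1] = (-4)*(2) + (8)*(8) + (-10)*(-10) = 156
C[2][0] = (-2)*(4) + (-8)*(5) + (-2)*(4) = -56
C[2][1] = (-2)*(2) + (-8)*(8) + (-2)*(-10) = -48
= [[-42, -40], [-16, 156], [-56, -48]]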